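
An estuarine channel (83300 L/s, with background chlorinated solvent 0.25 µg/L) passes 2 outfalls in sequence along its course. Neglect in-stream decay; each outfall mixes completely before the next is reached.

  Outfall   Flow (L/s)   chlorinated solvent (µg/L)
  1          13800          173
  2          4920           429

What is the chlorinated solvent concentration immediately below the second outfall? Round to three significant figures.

Below outfall 1: Q → 97100 L/s, C = (83300·0.2500 + 13800·173.0)/97100 = 24.80 µg/L.
Below outfall 2: Q → 102000 L/s, C = (97100·24.80 + 4920·429.0)/102000 = 44.29 µg/L.

44.3 µg/L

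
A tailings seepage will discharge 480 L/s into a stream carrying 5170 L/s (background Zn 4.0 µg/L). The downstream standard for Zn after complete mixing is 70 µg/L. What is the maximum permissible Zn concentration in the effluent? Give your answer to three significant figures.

781 µg/L

At the limit, (Qr·Cr + Qe·Cₑ)/(Qr + Qe) = 70:
Cₑ = (5650·70 − 5170·4.000) / 480.0 = 780.9 µg/L.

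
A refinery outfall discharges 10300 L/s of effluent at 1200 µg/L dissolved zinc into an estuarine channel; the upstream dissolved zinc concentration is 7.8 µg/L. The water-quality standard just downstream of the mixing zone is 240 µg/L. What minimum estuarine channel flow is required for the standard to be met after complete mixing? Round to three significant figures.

Set C_mix = 240: (Q·7.800 + 10300·1200) / (Q + 10300) = 240
→ Q = 10300·(1200 − 240)/(240 − 7.800) = 42580 L/s.

42600 L/s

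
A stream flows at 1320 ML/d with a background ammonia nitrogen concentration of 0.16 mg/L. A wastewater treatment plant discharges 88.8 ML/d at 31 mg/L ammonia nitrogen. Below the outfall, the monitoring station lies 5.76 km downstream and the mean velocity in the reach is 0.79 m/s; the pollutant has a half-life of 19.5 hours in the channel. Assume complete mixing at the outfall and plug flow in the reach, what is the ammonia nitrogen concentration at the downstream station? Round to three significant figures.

1.96 mg/L

After mixing, C = (1320·0.1600 + 88.80·31.00) / 1409 = 2964/1409 = 2.104 mg/L.
Travel time t = 5.76·1000 / 0.79 = 7291 s = 2.025 h.
Half-life 19.5 h → k = ln 2 / 19.5 = 0.03555 h⁻¹ = 0.8531 d⁻¹.
Decay over the reach: 2.104·exp(−kt) = 2.104·0.9305 = 1.958 mg/L.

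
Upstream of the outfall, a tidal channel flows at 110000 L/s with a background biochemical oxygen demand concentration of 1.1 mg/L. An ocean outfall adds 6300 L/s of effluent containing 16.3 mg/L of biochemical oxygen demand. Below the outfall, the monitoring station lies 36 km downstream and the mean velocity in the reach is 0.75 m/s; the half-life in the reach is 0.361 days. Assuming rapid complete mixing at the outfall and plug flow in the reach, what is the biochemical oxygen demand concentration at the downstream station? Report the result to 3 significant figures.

After mixing, C = (110000·1.100 + 6300·16.30) / 116300 = 223700/116300 = 1.923 mg/L.
Travel time t = 36·1000 / 0.75 = 48000 s = 13.33 h.
Half-life 0.361 d → k = ln 2 / 0.361 = 1.920 d⁻¹.
After decay, C = 1.923 × e^(−kt) = 1.923 × 0.3441 = 0.6619 mg/L.

0.662 mg/L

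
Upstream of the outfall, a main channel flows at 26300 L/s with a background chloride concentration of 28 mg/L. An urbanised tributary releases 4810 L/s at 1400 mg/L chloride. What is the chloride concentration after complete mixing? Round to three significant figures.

Conservation of mass: C = (26300·28.00 + 4810·1400) / 31110 = 7470000/31110 = 240.1 mg/L.

240 mg/L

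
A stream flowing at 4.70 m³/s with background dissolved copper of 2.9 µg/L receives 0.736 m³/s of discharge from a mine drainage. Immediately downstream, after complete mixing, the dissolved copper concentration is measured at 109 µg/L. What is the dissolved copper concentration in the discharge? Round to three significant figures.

787 µg/L

Mass balance: 4.700·2.900 + 0.7360·Cₑ = 5.436·109.0
→ Cₑ = (5.436·109.0 − 4.700·2.900) / 0.7360 = 786.5 µg/L.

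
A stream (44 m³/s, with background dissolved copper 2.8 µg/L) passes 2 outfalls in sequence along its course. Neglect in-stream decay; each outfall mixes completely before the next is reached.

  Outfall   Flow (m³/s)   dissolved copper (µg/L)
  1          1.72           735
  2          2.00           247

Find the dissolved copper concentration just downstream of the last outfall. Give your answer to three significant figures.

Below outfall 1: Q → 45.72 m³/s, C = (44.00·2.800 + 1.720·735.0)/45.72 = 30.35 µg/L.
Below outfall 2: Q → 47.72 m³/s, C = (45.72·30.35 + 2.000·247.0)/47.72 = 39.43 µg/L.

39.4 µg/L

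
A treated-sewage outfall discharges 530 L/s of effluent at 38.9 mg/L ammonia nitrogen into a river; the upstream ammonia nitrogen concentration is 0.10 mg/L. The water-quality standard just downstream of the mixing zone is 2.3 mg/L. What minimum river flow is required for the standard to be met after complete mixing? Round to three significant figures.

8820 L/s

Set C_mix = 2.3: (Q·0.1000 + 530.0·38.90) / (Q + 530.0) = 2.3
→ Q = 530.0·(38.90 − 2.3)/(2.3 − 0.1000) = 8817 L/s.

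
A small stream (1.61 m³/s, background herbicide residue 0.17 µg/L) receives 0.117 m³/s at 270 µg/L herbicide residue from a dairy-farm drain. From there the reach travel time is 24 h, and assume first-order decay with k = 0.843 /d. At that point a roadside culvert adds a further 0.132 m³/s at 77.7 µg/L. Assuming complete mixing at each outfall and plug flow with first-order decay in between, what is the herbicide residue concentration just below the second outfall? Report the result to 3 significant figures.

Conservation of mass: C = (1.610·0.1700 + 0.1170·270.0) / 1.727 = 31.86/1.727 = 18.45 µg/L; combined flow 1.727 m³/s.
After decay, C = 18.45 × e^(−kt) = 18.45 × 0.4304 = 7.941 µg/L.
At the second outfall, C = (1.727·7.941 + 0.1320·77.70) / (1.727 + 0.1320) = 12.89 µg/L.

12.9 µg/L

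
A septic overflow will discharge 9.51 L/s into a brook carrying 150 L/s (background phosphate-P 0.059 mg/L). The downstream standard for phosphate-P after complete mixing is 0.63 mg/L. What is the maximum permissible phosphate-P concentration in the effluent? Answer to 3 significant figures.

9.64 mg/L

At the limit, (Qr·Cr + Qe·Cₑ)/(Qr + Qe) = 0.63:
Cₑ = (159.5·0.63 − 150.0·0.05900) / 9.510 = 9.636 mg/L.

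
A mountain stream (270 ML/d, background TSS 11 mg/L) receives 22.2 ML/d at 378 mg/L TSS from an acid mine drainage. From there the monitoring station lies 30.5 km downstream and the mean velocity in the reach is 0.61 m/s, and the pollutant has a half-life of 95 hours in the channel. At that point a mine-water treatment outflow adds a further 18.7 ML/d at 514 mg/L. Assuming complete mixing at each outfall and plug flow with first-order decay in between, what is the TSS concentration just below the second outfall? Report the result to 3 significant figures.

Flow-weighted average: C = (270.0·11.00 + 22.20·378.0) / 292.2 = 11360/292.2 = 38.88 mg/L; combined flow 292.2 ML/d.
Travel time t = 30.5·1000 / 0.61 = 50000 s = 13.89 h.
Half-life 95 h → k = ln 2 / 95 = 0.007296 h⁻¹ = 0.1751 d⁻¹.
Decay over the reach: 38.88·exp(−kt) = 38.88·0.9036 = 35.14 mg/L.
At the second outfall, C = (292.2·35.14 + 18.70·514.0) / (292.2 + 18.70) = 63.94 mg/L.

63.9 mg/L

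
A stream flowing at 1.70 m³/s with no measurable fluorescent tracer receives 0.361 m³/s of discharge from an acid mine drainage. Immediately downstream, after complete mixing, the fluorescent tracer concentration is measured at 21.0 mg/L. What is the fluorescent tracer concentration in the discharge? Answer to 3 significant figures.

Mass balance: 1.700·0 + 0.3610·Cₑ = 2.061·21.00
→ Cₑ = (2.061·21.00 − 1.700·0) / 0.3610 = 119.9 mg/L.

120 mg/L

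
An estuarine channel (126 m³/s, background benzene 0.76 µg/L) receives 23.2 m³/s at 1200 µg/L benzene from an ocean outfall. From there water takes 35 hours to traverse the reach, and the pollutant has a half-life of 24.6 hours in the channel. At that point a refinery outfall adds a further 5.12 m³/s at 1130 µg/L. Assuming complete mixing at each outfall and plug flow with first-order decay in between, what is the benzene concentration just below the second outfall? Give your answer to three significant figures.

Conservation of mass: C = (126.0·0.7600 + 23.20·1200) / 149.2 = 27940/149.2 = 187.2 µg/L; combined flow 149.2 m³/s.
Half-life 24.6 h → k = ln 2 / 24.6 = 0.02818 h⁻¹ = 0.6762 d⁻¹.
After decay, C = 187.2 × e^(−kt) = 187.2 × 0.3730 = 69.84 µg/L.
At the second outfall, C = (149.2·69.84 + 5.120·1130) / (149.2 + 5.120) = 105.0 µg/L.

105 µg/L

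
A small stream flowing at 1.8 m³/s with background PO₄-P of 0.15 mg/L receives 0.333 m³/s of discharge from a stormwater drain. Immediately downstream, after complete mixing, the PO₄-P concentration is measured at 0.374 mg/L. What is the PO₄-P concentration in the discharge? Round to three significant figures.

Mass balance: 1.800·0.1500 + 0.3330·Cₑ = 2.133·0.3740
→ Cₑ = (2.133·0.3740 − 1.800·0.1500) / 0.3330 = 1.585 mg/L.

1.58 mg/L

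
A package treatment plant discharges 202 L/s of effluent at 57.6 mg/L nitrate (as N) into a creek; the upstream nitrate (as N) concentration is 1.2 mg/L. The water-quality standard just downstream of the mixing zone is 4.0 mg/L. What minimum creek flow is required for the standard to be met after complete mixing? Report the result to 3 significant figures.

Set C_mix = 4.0: (Q·1.200 + 202.0·57.60) / (Q + 202.0) = 4.0
→ Q = 202.0·(57.60 − 4.0)/(4.0 − 1.200) = 3867 L/s.

3870 L/s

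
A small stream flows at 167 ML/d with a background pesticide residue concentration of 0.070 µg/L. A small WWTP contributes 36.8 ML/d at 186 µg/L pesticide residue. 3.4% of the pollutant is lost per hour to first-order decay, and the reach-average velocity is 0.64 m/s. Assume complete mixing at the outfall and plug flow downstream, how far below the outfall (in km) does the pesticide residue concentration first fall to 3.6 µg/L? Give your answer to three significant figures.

149 km

Mixed concentration C = ΣQC/ΣQ = (167.0·0.07000 + 36.80·186.0) / 203.8 = 6856/203.8 = 33.64 µg/L.
3.4%/h lost → k = −ln(1 − 0.034) = 0.03459 h⁻¹.
Set 33.64·exp(−k·t) = 3.6 → t = ln(33.64/3.6)/k = 232600 s = 64.61 h.
Distance = v·t = 0.64·232600 = 148900 m = 148.9 km.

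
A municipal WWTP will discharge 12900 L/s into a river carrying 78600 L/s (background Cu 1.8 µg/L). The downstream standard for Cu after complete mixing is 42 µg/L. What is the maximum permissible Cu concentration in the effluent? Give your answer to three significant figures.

287 µg/L

At the limit, (Qr·Cr + Qe·Cₑ)/(Qr + Qe) = 42:
Cₑ = (91500·42 − 78600·1.800) / 12900 = 286.9 µg/L.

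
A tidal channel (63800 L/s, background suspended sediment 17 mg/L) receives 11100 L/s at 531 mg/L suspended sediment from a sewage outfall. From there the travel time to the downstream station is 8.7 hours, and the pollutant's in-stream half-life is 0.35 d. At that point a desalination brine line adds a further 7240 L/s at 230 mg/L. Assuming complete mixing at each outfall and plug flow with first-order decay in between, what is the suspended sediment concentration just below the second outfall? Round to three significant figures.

61.7 mg/L

Mixed concentration C = ΣQC/ΣQ = (63800·17.00 + 11100·531.0) / 74900 = 6979000/74900 = 93.17 mg/L; combined flow 74900 L/s.
Half-life 0.35 d → k = ln 2 / 0.35 = 1.980 d⁻¹.
First-order decay: C = 93.17·exp(−k·t) = 93.17·0.4878 = 45.45 mg/L.
At the second outfall, C = (74900·45.45 + 7240·230.0) / (74900 + 7240) = 61.71 mg/L.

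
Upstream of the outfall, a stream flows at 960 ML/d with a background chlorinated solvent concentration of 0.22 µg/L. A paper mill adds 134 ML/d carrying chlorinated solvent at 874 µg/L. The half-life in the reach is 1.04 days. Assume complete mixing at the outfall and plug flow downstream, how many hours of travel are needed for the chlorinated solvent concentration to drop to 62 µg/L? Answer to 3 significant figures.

19.7 h

Flow-weighted average: C = (960.0·0.2200 + 134.0·874.0) / 1094 = 117300/1094 = 107.2 µg/L.
Half-life 1.04 d → k = ln 2 / 1.04 = 0.6665 d⁻¹.
107.2·exp(−k·t) = 62 → t = ln(107.2/62)/k = 71040 s = 19.73 h.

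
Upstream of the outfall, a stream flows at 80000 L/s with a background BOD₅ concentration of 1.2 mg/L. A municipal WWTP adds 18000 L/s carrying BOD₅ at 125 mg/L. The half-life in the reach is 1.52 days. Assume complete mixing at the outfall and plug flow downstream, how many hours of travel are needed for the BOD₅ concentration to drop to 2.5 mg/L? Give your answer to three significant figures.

Conservation of mass: C = (80000·1.200 + 18000·125.0) / 98000 = 2346000/98000 = 23.94 mg/L.
Half-life 1.52 d → k = ln 2 / 1.52 = 0.4560 d⁻¹.
23.94·exp(−k·t) = 2.5 → t = ln(23.94/2.5)/k = 428000 s = 118.9 h.

119 h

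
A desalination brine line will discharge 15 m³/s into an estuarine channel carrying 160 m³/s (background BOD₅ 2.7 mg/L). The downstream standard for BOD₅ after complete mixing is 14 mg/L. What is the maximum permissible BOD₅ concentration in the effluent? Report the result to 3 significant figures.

At the limit, (Qr·Cr + Qe·Cₑ)/(Qr + Qe) = 14:
Cₑ = (175.0·14 − 160.0·2.700) / 15.00 = 134.5 mg/L.

135 mg/L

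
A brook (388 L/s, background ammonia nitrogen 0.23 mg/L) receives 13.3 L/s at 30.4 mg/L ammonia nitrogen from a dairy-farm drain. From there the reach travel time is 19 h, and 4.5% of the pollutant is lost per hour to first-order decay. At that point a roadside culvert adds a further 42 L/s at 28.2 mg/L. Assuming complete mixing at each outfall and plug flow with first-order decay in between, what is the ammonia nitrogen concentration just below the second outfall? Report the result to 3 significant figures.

After mixing, C = (388.0·0.2300 + 13.30·30.40) / 401.3 = 493.6/401.3 = 1.230 mg/L; combined flow 401.3 L/s.
4.5%/h lost → k = −ln(1 − 0.045) = 0.04604 h⁻¹.
After decay, C = 1.230 × e^(−kt) = 1.230 × 0.4169 = 0.5128 mg/L.
Second outfall: C = (401.3·0.5128 + 42.00·28.20)/443.3 = 3.136 mg/L.

3.14 mg/L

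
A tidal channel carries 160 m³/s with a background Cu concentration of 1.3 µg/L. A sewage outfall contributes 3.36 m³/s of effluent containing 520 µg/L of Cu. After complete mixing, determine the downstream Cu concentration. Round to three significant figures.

Mass balance: C = (160.0·1.300 + 3.360·520.0) / 163.4 = 1955/163.4 = 11.97 µg/L.

12.0 µg/L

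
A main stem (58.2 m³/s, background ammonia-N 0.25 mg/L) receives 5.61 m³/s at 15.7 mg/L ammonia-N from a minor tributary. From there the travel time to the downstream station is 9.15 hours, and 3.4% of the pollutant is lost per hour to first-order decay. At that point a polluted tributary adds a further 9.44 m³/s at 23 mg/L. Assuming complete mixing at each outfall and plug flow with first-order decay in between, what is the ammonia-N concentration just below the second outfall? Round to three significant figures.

3.99 mg/L

Conservation of mass: C = (58.20·0.2500 + 5.610·15.70) / 63.81 = 102.6/63.81 = 1.608 mg/L; combined flow 63.81 m³/s.
3.4%/h lost → k = −ln(1 − 0.034) = 0.03459 h⁻¹.
Applying C = C₀e^(−kt): 1.608 × 0.7287 = 1.172 mg/L.
Second outfall: C = (63.81·1.172 + 9.440·23.00)/73.25 = 3.985 mg/L.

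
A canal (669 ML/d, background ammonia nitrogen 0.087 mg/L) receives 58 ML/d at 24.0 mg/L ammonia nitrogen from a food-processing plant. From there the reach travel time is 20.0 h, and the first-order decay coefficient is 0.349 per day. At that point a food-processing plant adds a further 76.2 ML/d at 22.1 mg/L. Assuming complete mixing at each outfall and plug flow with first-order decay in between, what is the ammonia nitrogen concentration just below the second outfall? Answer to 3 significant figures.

3.45 mg/L

Flow-weighted average: C = (669.0·0.08700 + 58.00·24.00) / 727.0 = 1450/727.0 = 1.995 mg/L; combined flow 727.0 ML/d.
After decay, C = 1.995 × e^(−kt) = 1.995 × 0.7476 = 1.491 mg/L.
Second outfall: C = (727.0·1.491 + 76.20·22.10)/803.2 = 3.447 mg/L.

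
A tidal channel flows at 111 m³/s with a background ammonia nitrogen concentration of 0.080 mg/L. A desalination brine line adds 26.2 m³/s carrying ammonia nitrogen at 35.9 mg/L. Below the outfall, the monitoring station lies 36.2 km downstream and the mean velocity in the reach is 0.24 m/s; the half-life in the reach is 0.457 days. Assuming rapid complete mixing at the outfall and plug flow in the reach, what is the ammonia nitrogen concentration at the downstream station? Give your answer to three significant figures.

Flow-weighted average: C = (111.0·0.08000 + 26.20·35.90) / 137.2 = 949.5/137.2 = 6.920 mg/L.
Travel time t = 36.2·1000 / 0.24 = 150800 s = 41.90 h.
Half-life 0.457 d → k = ln 2 / 0.457 = 1.517 d⁻¹.
After decay, C = 6.920 × e^(−kt) = 6.920 × 0.07080 = 0.4900 mg/L.

0.490 mg/L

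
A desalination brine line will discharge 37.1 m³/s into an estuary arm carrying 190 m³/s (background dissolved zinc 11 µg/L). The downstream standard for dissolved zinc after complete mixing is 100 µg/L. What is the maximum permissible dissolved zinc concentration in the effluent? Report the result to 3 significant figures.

At the limit, (Qr·Cr + Qe·Cₑ)/(Qr + Qe) = 100:
Cₑ = (227.1·100 − 190.0·11.00) / 37.10 = 555.8 µg/L.

556 µg/L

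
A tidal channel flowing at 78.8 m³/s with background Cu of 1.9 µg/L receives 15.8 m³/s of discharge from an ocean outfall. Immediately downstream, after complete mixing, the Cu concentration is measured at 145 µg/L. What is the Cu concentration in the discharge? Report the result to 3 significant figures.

Mass balance: 78.80·1.900 + 15.80·Cₑ = 94.60·145.0
→ Cₑ = (94.60·145.0 − 78.80·1.900) / 15.80 = 858.7 µg/L.

859 µg/L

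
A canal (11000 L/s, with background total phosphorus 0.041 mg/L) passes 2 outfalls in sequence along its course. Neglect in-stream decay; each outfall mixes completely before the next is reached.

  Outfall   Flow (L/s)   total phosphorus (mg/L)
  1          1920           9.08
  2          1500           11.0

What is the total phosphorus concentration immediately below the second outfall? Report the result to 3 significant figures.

Outfall 1: combined Q = 12920 L/s; C = (11000·0.04100 + 1920·9.080)/12920 = 1.384 mg/L.
Outfall 2: combined Q = 14420 L/s; C = (12920·1.384 + 1500·11.00)/14420 = 2.385 mg/L.

2.38 mg/L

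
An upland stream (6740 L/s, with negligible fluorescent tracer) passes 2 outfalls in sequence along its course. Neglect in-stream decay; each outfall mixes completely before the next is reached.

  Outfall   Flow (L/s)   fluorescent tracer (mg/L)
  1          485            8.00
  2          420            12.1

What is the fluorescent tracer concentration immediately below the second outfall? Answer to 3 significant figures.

1.17 mg/L

After outfall 1: Q = 6740 + 485.0 = 7225 L/s; C = (6740·0 + 485.0·8.000)/7225 = 0.5370 mg/L.
After outfall 2: Q = 7225 + 420.0 = 7645 L/s; C = (7225·0.5370 + 420.0·12.10)/7645 = 1.172 mg/L.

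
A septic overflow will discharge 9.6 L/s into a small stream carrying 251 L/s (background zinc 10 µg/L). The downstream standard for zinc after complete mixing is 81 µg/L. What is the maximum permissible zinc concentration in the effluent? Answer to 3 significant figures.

1940 µg/L

At the limit, (Qr·Cr + Qe·Cₑ)/(Qr + Qe) = 81:
Cₑ = (260.6·81 − 251.0·10.00) / 9.600 = 1937 µg/L.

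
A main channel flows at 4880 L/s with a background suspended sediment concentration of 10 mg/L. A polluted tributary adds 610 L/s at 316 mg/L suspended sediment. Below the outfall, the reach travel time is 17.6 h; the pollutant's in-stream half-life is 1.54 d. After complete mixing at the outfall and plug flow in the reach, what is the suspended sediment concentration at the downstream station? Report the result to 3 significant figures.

After mixing, C = (4880·10.00 + 610.0·316.0) / 5490 = 241600/5490 = 44.00 mg/L.
Half-life 1.54 d → k = ln 2 / 1.54 = 0.4501 d⁻¹.
Applying C = C₀e^(−kt): 44.00 × 0.7189 = 31.63 mg/L.

31.6 mg/L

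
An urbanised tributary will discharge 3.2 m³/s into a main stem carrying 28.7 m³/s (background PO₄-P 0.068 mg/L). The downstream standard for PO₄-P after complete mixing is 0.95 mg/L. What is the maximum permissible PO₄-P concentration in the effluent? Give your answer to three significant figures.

At the limit, (Qr·Cr + Qe·Cₑ)/(Qr + Qe) = 0.95:
Cₑ = (31.90·0.95 − 28.70·0.06800) / 3.200 = 8.860 mg/L.

8.86 mg/L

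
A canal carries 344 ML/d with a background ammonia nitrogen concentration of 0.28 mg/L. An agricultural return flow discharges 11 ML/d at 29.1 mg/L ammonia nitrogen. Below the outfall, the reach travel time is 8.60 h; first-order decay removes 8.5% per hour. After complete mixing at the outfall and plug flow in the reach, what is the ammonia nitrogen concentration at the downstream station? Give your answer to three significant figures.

Mixed concentration C = ΣQC/ΣQ = (344.0·0.2800 + 11.00·29.10) / 355.0 = 416.4/355.0 = 1.173 mg/L.
8.5%/h lost → k = −ln(1 − 0.085) = 0.08883 h⁻¹.
First-order decay: C = 1.173·exp(−k·t) = 1.173·0.4658 = 0.5464 mg/L.

0.546 mg/L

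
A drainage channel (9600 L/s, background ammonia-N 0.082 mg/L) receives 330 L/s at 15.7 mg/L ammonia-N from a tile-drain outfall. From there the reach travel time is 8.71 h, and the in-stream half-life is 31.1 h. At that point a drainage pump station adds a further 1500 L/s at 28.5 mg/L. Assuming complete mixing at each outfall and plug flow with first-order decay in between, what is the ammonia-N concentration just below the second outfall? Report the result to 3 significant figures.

4.17 mg/L

After mixing, C = (9600·0.08200 + 330.0·15.70) / 9930 = 5968/9930 = 0.6010 mg/L; combined flow 9930 L/s.
Half-life 31.1 h → k = ln 2 / 31.1 = 0.02229 h⁻¹ = 0.5349 d⁻¹.
Decay over the reach: 0.6010·exp(−kt) = 0.6010·0.8236 = 0.4950 mg/L.
Second outfall: C = (9930·0.4950 + 1500·28.50)/11430 = 4.170 mg/L.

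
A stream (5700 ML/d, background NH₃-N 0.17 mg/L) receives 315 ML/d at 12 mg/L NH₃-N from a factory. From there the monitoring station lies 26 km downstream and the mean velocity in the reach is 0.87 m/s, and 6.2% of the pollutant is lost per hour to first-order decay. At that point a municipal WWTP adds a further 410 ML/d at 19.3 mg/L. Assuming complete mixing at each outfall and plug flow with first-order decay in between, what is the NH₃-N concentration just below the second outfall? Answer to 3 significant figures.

Mass balance: C = (5700·0.1700 + 315.0·12.00) / 6015 = 4749/6015 = 0.7895 mg/L; combined flow 6015 ML/d.
Travel time t = 26·1000 / 0.87 = 29890 s = 8.301 h.
6.2%/h lost → k = −ln(1 − 0.062) = 0.06401 h⁻¹.
Applying C = C₀e^(−kt): 0.7895 × 0.5878 = 0.4641 mg/L.
At the second outfall, C = (6015·0.4641 + 410.0·19.30) / (6015 + 410.0) = 1.666 mg/L.

1.67 mg/L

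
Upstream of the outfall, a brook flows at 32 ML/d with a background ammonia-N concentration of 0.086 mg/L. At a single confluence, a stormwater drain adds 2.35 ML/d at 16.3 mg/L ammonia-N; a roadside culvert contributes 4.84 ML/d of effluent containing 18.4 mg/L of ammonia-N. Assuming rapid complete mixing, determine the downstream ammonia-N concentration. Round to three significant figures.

Flow-weighted average: C = (32.00·0.08600 + 2.350·16.30 + 4.840·18.40) / 39.19 = 130.1/39.19 = 3.320 mg/L.

3.32 mg/L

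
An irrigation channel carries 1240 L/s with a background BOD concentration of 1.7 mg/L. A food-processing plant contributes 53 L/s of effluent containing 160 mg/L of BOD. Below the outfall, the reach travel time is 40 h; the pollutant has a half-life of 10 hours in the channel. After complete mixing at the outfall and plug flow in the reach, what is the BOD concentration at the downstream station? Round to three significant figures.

After mixing, C = (1240·1.700 + 53.00·160.0) / 1293 = 10590/1293 = 8.189 mg/L.
Half-life 10 h → k = ln 2 / 10 = 0.06931 h⁻¹ = 1.664 d⁻¹.
After decay, C = 8.189 × e^(−kt) = 8.189 × 0.06250 = 0.5118 mg/L.

0.512 mg/L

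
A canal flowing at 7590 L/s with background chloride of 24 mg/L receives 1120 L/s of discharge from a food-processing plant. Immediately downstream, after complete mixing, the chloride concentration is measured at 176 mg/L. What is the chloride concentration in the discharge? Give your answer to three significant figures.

Mass balance: 7590·24.00 + 1120·Cₑ = 8710·176.0
→ Cₑ = (8710·176.0 − 7590·24.00) / 1120 = 1206 mg/L.

1210 mg/L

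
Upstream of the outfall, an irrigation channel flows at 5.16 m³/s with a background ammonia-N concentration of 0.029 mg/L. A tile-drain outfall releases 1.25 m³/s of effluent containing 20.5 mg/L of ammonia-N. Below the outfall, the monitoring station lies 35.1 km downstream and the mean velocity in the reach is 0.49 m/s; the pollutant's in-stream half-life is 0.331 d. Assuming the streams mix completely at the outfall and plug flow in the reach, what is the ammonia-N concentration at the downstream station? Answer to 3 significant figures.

After mixing, C = (5.160·0.02900 + 1.250·20.50) / 6.410 = 25.77/6.410 = 4.021 mg/L.
Travel time t = 35.1·1000 / 0.49 = 71630 s = 19.90 h.
Half-life 0.331 d → k = ln 2 / 0.331 = 2.094 d⁻¹.
First-order decay: C = 4.021·exp(−k·t) = 4.021·0.1762 = 0.7085 mg/L.

0.708 mg/L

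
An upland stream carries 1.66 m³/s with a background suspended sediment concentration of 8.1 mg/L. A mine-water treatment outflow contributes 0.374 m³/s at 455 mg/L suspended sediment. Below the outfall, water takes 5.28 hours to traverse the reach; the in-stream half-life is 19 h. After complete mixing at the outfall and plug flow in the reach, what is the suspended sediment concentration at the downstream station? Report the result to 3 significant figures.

Mass balance: C = (1.660·8.100 + 0.3740·455.0) / 2.034 = 183.6/2.034 = 90.27 mg/L.
Half-life 19 h → k = ln 2 / 19 = 0.03648 h⁻¹ = 0.8756 d⁻¹.
First-order decay: C = 90.27·exp(−k·t) = 90.27·0.8248 = 74.46 mg/L.

74.5 mg/L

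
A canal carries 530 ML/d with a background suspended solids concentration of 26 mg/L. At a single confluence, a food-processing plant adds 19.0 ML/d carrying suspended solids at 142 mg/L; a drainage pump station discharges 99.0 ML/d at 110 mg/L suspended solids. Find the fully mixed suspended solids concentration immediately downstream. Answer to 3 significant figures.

42.2 mg/L

Conservation of mass: C = (530.0·26.00 + 19.00·142.0 + 99.00·110.0) / 648.0 = 27370/648.0 = 42.23 mg/L.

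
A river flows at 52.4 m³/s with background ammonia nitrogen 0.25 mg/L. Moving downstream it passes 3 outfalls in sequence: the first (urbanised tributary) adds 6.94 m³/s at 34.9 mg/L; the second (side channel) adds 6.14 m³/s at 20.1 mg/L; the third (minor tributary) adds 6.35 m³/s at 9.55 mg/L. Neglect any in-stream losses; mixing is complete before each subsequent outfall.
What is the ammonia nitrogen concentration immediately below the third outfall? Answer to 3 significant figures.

Outfall 1: combined Q = 59.34 m³/s; C = (52.40·0.2500 + 6.940·34.90)/59.34 = 4.302 mg/L.
Outfall 2: combined Q = 65.48 m³/s; C = (59.34·4.302 + 6.140·20.10)/65.48 = 5.784 mg/L.
Outfall 3: combined Q = 71.83 m³/s; C = (65.48·5.784 + 6.350·9.550)/71.83 = 6.117 mg/L.

6.12 mg/L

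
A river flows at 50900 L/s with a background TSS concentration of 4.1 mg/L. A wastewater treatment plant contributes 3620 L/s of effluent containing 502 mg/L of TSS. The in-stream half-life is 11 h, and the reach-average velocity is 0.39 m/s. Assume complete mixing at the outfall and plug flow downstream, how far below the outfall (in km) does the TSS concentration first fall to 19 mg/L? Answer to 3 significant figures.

Mass balance: C = (50900·4.100 + 3620·502.0) / 54520 = 2026000/54520 = 37.16 mg/L.
Half-life 11 h → k = ln 2 / 11 = 0.06301 h⁻¹ = 1.512 d⁻¹.
Set 37.16·exp(−k·t) = 19 → t = ln(37.16/19)/k = 38320 s = 10.65 h.
Distance = v·t = 0.39·38320 = 14950 m = 14.95 km.

14.9 km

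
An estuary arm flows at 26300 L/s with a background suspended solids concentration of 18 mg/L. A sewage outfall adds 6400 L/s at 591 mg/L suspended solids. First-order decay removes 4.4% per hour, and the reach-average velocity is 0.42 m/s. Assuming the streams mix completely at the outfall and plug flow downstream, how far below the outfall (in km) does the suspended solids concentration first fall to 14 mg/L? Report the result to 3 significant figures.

After mixing, C = (26300·18.00 + 6400·591.0) / 32700 = 4256000/32700 = 130.1 mg/L.
4.4%/h lost → k = −ln(1 − 0.044) = 0.04500 h⁻¹.
Set 130.1·exp(−k·t) = 14 → t = ln(130.1/14)/k = 178400 s = 49.55 h.
Distance = v·t = 0.42·178400 = 74920 m = 74.92 km.

74.9 km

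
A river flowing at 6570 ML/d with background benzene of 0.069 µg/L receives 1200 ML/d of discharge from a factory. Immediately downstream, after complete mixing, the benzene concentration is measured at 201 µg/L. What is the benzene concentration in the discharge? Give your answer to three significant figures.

Mass balance: 6570·0.06900 + 1200·Cₑ = 7770·201.0
→ Cₑ = (7770·201.0 − 6570·0.06900) / 1200 = 1301 µg/L.

1300 µg/L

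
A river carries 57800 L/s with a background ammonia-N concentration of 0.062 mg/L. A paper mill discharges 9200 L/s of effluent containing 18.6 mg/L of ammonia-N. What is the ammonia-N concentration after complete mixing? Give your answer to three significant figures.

2.61 mg/L

Flow-weighted average: C = (57800·0.06200 + 9200·18.60) / 67000 = 174700/67000 = 2.608 mg/L.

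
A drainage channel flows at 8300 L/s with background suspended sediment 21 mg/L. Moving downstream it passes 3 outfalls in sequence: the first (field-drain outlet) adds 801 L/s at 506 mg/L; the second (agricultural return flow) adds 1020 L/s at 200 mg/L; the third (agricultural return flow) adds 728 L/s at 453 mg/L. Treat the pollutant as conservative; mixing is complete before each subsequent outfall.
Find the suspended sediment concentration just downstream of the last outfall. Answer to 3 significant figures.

103 mg/L

After outfall 1: Q = 8300 + 801.0 = 9101 L/s; C = (8300·21.00 + 801.0·506.0)/9101 = 63.69 mg/L.
After outfall 2: Q = 9101 + 1020 = 10120 L/s; C = (9101·63.69 + 1020·200.0)/10120 = 77.42 mg/L.
After outfall 3: Q = 10120 + 728.0 = 10850 L/s; C = (10120·77.42 + 728.0·453.0)/10850 = 102.6 mg/L.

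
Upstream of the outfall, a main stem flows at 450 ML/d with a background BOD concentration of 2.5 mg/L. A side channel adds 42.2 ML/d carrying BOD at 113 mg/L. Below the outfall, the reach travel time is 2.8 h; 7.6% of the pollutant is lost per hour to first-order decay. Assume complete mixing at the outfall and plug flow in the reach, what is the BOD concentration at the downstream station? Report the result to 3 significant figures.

9.60 mg/L

Mass balance: C = (450.0·2.500 + 42.20·113.0) / 492.2 = 5894/492.2 = 11.97 mg/L.
7.6%/h lost → k = −ln(1 − 0.076) = 0.07904 h⁻¹.
First-order decay: C = 11.97·exp(−k·t) = 11.97·0.8015 = 9.597 mg/L.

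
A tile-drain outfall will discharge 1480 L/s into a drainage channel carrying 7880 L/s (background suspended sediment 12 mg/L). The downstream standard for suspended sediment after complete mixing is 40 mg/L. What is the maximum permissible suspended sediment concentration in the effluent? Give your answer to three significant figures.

189 mg/L

At the limit, (Qr·Cr + Qe·Cₑ)/(Qr + Qe) = 40:
Cₑ = (9360·40 − 7880·12.00) / 1480 = 189.1 mg/L.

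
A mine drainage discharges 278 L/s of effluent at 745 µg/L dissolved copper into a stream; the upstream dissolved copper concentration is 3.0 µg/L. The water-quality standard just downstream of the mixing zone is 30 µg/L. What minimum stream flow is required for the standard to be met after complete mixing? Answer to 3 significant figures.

7360 L/s

Set C_mix = 30: (Q·3.000 + 278.0·745.0) / (Q + 278.0) = 30
→ Q = 278.0·(745.0 − 30)/(30 − 3.000) = 7362 L/s.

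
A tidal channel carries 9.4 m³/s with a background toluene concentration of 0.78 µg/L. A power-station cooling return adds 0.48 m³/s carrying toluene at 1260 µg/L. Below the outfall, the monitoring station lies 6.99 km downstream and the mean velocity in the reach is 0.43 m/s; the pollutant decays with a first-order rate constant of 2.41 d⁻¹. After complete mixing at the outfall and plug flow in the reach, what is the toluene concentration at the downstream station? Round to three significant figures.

Mixed concentration C = ΣQC/ΣQ = (9.400·0.7800 + 0.4800·1260) / 9.880 = 612.1/9.880 = 61.96 µg/L.
Travel time t = 6.99·1000 / 0.43 = 16260 s = 4.516 h.
Decay over the reach: 61.96·exp(−kt) = 61.96·0.6354 = 39.37 µg/L.

39.4 µg/L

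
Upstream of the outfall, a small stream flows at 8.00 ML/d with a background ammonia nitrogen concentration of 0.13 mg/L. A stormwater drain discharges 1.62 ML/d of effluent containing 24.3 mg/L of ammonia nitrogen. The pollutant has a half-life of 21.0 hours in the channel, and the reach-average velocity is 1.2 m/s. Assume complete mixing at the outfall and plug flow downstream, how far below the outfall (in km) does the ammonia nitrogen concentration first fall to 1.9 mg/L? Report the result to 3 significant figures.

Flow-weighted average: C = (8.000·0.1300 + 1.620·24.30) / 9.620 = 40.41/9.620 = 4.200 mg/L.
Half-life 21.0 h → k = ln 2 / 21.0 = 0.03301 h⁻¹ = 0.7922 d⁻¹.
Set 4.200·exp(−k·t) = 1.9 → t = ln(4.200/1.9)/k = 86520 s = 24.03 h.
Distance = v·t = 1.2·86520 = 103800 m = 103.8 km.

104 km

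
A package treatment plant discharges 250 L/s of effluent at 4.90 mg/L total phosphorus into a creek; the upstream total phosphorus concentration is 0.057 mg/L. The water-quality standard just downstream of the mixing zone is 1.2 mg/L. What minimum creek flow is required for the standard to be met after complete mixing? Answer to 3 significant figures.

Set C_mix = 1.2: (Q·0.05700 + 250.0·4.900) / (Q + 250.0) = 1.2
→ Q = 250.0·(4.900 − 1.2)/(1.2 − 0.05700) = 809.3 L/s.

809 L/s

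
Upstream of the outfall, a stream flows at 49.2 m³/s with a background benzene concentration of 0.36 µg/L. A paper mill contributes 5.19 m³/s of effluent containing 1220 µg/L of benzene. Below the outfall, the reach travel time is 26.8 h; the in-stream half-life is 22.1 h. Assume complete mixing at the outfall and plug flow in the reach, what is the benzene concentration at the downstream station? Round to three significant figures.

50.4 µg/L

Conservation of mass: C = (49.20·0.3600 + 5.190·1220) / 54.39 = 6350/54.39 = 116.7 µg/L.
Half-life 22.1 h → k = ln 2 / 22.1 = 0.03136 h⁻¹ = 0.7527 d⁻¹.
Decay over the reach: 116.7·exp(−kt) = 116.7·0.4315 = 50.37 µg/L.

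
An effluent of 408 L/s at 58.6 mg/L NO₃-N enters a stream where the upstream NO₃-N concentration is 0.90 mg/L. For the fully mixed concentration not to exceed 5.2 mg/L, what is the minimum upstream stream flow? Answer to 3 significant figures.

Set C_mix = 5.2: (Q·0.9000 + 408.0·58.60) / (Q + 408.0) = 5.2
→ Q = 408.0·(58.60 − 5.2)/(5.2 − 0.9000) = 5067 L/s.

5070 L/s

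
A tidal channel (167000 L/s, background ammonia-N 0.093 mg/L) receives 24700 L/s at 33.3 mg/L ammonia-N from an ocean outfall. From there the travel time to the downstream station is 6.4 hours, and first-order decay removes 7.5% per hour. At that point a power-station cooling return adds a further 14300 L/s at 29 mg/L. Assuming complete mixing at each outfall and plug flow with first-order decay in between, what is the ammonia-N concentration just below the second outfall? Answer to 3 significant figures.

4.48 mg/L

Mass balance: C = (167000·0.09300 + 24700·33.30) / 191700 = 838000/191700 = 4.372 mg/L; combined flow 191700 L/s.
7.5%/h lost → k = −ln(1 − 0.075) = 0.07796 h⁻¹.
First-order decay: C = 4.372·exp(−k·t) = 4.372·0.6072 = 2.654 mg/L.
At the second outfall, C = (191700·2.654 + 14300·29.00) / (191700 + 14300) = 4.483 mg/L.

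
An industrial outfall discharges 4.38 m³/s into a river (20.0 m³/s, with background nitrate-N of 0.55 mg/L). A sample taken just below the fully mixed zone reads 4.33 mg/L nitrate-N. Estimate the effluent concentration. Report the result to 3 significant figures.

Mass balance: 20.00·0.5500 + 4.380·Cₑ = 24.38·4.330
→ Cₑ = (24.38·4.330 − 20.00·0.5500) / 4.380 = 21.59 mg/L.

21.6 mg/L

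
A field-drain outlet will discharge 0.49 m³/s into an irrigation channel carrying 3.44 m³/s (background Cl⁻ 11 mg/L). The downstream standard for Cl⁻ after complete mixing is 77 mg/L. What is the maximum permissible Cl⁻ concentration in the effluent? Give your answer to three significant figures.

540 mg/L

At the limit, (Qr·Cr + Qe·Cₑ)/(Qr + Qe) = 77:
Cₑ = (3.930·77 − 3.440·11.00) / 0.4900 = 540.3 mg/L.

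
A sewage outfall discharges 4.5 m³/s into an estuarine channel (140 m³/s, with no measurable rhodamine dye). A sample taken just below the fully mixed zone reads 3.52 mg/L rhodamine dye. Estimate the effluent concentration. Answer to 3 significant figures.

Mass balance: 140.0·0 + 4.500·Cₑ = 144.5·3.520
→ Cₑ = (144.5·3.520 − 140.0·0) / 4.500 = 113.0 mg/L.

113 mg/L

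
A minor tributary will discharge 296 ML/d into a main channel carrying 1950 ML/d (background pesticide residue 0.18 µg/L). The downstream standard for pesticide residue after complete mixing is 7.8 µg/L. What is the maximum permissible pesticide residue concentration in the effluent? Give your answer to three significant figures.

58.0 µg/L

At the limit, (Qr·Cr + Qe·Cₑ)/(Qr + Qe) = 7.8:
Cₑ = (2246·7.8 − 1950·0.1800) / 296.0 = 58.00 µg/L.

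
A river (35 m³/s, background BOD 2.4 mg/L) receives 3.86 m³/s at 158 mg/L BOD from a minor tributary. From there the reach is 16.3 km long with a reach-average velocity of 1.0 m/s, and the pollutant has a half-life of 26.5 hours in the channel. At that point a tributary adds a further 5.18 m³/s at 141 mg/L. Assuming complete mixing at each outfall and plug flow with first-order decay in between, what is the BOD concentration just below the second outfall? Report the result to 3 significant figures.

Mixed concentration C = ΣQC/ΣQ = (35.00·2.400 + 3.860·158.0) / 38.86 = 693.9/38.86 = 17.86 mg/L; combined flow 38.86 m³/s.
Travel time t = 16.3·1000 / 1.0 = 16300 s = 4.528 h.
Half-life 26.5 h → k = ln 2 / 26.5 = 0.02616 h⁻¹ = 0.6278 d⁻¹.
First-order decay: C = 17.86·exp(−k·t) = 17.86·0.8883 = 15.86 mg/L.
At the second outfall, C = (38.86·15.86 + 5.180·141.0) / (38.86 + 5.180) = 30.58 mg/L.

30.6 mg/L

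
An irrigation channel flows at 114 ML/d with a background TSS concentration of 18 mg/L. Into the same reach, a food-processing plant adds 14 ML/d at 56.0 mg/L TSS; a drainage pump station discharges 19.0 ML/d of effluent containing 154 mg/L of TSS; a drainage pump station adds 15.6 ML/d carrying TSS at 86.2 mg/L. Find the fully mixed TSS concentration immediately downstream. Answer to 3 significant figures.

43.7 mg/L

After mixing, C = (114.0·18.00 + 14.00·56.00 + 19.00·154.0 + 15.60·86.20) / 162.6 = 7107/162.6 = 43.71 mg/L.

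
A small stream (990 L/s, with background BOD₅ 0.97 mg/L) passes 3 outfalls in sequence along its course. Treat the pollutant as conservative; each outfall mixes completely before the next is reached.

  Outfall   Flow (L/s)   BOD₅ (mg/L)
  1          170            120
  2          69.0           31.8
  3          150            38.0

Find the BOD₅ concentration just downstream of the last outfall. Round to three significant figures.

21.2 mg/L

After outfall 1: Q = 990.0 + 170.0 = 1160 L/s; C = (990.0·0.9700 + 170.0·120.0)/1160 = 18.41 mg/L.
After outfall 2: Q = 1160 + 69.00 = 1229 L/s; C = (1160·18.41 + 69.00·31.80)/1229 = 19.17 mg/L.
After outfall 3: Q = 1229 + 150.0 = 1379 L/s; C = (1229·19.17 + 150.0·38.00)/1379 = 21.21 mg/L.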